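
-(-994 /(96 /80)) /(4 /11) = 27335 /12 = 2277.92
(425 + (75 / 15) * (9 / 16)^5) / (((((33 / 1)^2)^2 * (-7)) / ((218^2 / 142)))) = -5298213674645 / 309016782176256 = -0.02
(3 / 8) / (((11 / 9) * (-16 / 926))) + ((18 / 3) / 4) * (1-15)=-27285 / 704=-38.76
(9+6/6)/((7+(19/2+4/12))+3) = 60/119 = 0.50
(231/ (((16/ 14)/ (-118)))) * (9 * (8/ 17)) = -1717254/ 17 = -101014.94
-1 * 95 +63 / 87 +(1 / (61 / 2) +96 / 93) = -5111588 / 54839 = -93.21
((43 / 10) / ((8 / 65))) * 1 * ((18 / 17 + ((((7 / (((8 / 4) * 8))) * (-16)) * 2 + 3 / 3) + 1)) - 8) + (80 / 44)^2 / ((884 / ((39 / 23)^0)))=-141567627 / 213928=-661.75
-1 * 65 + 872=807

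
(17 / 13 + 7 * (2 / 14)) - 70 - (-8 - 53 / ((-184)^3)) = -4834095793 / 80983552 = -59.69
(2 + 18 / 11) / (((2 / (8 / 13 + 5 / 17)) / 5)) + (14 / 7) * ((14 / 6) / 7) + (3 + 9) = 152678 / 7293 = 20.93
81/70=1.16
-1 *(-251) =251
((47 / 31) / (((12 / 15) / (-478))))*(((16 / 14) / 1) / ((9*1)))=-224660 / 1953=-115.03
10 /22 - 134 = -1469 /11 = -133.55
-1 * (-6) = 6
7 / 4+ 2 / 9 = 1.97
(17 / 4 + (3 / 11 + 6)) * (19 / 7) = 8797 / 308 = 28.56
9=9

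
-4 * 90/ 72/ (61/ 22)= -110/ 61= -1.80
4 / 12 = 1 / 3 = 0.33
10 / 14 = 5 / 7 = 0.71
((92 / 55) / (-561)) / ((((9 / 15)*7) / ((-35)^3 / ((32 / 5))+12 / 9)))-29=-75406405 / 3110184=-24.24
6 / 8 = 3 / 4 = 0.75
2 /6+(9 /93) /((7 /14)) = 49 /93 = 0.53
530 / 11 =48.18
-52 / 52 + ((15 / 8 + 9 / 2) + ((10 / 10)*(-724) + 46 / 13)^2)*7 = 4912488517 / 1352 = 3633497.42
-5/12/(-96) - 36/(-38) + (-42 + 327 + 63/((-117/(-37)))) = 87034835/284544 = 305.87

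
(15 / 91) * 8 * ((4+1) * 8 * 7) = 4800 / 13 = 369.23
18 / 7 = 2.57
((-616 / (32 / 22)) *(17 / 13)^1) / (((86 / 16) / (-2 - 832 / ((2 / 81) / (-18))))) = -34933471496 / 559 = -62492793.37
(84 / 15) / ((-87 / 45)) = -84 / 29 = -2.90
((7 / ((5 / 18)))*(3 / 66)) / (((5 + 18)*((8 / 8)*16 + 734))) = 21 / 316250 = 0.00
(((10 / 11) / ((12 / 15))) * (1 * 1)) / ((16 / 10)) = 125 / 176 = 0.71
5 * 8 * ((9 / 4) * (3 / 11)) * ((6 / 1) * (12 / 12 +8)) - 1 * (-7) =14657 / 11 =1332.45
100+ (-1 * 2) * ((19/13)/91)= 118262/1183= 99.97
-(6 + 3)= -9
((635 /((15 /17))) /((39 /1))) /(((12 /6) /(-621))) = -148971 /26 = -5729.65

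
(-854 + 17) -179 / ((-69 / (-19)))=-61154 / 69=-886.29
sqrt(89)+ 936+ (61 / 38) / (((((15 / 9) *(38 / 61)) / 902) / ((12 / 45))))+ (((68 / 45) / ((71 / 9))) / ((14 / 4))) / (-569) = sqrt(89)+ 3338015365926 / 2552206825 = 1317.33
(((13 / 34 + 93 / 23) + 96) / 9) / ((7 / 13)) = 145847 / 7038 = 20.72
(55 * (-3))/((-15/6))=66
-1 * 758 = -758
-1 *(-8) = 8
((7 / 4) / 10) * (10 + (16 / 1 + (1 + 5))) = 28 / 5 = 5.60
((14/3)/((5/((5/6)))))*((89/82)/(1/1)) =623/738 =0.84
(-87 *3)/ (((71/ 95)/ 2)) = -49590/ 71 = -698.45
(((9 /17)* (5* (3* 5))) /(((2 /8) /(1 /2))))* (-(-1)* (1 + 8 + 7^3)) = 475200 /17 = 27952.94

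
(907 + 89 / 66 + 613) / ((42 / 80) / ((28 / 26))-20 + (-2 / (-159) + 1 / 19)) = -4044474520 / 51700231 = -78.23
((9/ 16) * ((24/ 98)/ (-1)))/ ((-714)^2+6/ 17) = -153/ 566213816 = -0.00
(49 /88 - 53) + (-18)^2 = 23897 /88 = 271.56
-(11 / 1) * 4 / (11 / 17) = -68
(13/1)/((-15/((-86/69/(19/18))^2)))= -1153776/954845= -1.21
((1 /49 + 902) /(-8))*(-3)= 132597 /392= 338.26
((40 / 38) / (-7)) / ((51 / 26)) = -520 / 6783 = -0.08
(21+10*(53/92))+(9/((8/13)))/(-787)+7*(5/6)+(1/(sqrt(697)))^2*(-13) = 9858039295/302793528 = 32.56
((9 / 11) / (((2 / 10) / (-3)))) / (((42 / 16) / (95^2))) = -3249000 / 77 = -42194.81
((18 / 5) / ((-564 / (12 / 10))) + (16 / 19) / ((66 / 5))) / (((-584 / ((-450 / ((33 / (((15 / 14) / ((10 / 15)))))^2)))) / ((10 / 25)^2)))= 1116639 / 68024982256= 0.00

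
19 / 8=2.38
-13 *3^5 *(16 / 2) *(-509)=12863448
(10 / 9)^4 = 10000 / 6561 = 1.52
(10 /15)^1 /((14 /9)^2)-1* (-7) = 713 /98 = 7.28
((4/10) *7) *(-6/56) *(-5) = 3/2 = 1.50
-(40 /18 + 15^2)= -2045 /9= -227.22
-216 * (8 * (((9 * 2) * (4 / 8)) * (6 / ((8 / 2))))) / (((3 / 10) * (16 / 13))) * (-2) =126360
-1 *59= -59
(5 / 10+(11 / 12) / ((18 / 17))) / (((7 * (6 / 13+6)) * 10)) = 767 / 254016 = 0.00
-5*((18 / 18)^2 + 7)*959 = -38360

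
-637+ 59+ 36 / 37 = -21350 / 37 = -577.03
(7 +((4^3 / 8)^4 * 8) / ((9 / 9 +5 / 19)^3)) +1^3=439192 / 27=16266.37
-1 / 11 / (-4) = 1 / 44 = 0.02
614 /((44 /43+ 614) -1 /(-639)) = 16870878 /16899037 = 1.00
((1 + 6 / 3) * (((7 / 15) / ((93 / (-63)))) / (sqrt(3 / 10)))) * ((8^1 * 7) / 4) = -686 * sqrt(30) / 155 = -24.24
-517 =-517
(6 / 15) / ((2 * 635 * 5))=1 / 15875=0.00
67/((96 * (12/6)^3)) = 67/768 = 0.09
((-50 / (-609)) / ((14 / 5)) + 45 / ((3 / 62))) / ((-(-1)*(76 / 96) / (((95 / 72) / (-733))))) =-19823575 / 9374337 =-2.11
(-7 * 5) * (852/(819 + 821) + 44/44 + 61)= -179431/82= -2188.18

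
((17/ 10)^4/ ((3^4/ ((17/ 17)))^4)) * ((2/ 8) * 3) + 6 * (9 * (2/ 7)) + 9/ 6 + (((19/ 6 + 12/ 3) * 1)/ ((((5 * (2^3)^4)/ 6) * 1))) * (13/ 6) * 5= 8717466278435441/ 514264826880000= 16.95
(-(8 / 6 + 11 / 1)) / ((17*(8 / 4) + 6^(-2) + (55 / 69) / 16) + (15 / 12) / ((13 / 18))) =-531024 / 1541765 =-0.34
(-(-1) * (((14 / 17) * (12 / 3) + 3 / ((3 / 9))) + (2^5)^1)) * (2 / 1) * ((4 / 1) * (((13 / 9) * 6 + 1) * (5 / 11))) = 291160 / 187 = 1557.01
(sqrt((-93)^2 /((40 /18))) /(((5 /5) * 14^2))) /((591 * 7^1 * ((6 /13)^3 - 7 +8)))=204321 * sqrt(5) /6521952920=0.00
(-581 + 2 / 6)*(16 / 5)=-27872 / 15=-1858.13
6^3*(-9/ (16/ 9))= -2187/ 2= -1093.50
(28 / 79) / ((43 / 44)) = 1232 / 3397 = 0.36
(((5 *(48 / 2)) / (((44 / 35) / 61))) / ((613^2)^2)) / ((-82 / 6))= -192150 / 63682255953811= -0.00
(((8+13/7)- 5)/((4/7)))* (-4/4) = -17/2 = -8.50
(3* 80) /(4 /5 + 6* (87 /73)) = 43800 /1451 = 30.19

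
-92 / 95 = -0.97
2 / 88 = 1 / 44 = 0.02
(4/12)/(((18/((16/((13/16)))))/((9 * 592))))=75776/39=1942.97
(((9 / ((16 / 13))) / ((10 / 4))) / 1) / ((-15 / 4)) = -39 / 50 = -0.78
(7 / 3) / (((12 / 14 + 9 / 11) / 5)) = 2695 / 387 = 6.96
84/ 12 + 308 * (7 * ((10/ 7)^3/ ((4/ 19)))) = 29864.14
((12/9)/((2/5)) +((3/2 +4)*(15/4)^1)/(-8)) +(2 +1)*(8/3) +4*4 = 4753/192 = 24.76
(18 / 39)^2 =36 / 169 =0.21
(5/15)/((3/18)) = 2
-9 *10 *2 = -180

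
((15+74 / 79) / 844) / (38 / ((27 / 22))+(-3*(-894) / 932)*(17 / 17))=7920369 / 14194753654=0.00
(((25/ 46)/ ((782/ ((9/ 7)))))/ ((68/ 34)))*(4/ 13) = 225/ 1636726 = 0.00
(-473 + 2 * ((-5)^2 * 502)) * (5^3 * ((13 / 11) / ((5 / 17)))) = 136064175 / 11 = 12369470.45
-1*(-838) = 838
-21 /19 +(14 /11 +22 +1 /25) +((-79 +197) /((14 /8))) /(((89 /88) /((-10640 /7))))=-329806622818 /3255175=-101317.63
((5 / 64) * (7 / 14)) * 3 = 15 / 128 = 0.12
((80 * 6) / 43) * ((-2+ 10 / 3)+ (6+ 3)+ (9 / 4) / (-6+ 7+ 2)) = 5320 / 43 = 123.72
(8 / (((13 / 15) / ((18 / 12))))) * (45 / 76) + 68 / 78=517 / 57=9.07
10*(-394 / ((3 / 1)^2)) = -3940 / 9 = -437.78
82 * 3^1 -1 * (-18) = 264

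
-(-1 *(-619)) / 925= -619 / 925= -0.67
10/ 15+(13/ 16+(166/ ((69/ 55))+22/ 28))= 1040063/ 7728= 134.58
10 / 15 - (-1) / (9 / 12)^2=22 / 9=2.44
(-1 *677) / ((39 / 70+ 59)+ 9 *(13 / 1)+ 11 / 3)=-142170 / 37847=-3.76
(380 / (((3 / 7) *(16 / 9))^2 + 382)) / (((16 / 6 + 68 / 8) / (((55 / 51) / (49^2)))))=17100 / 428014559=0.00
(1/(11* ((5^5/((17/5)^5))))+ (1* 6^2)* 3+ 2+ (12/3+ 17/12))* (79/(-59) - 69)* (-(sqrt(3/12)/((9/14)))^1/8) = 86450670727379/109518750000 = 789.37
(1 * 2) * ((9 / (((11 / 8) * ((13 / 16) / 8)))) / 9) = 2048 / 143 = 14.32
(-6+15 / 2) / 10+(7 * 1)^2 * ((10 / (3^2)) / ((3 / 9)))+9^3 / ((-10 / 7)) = -20809 / 60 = -346.82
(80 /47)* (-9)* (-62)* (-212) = -9463680 /47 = -201354.89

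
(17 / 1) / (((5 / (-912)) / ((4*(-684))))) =42418944 / 5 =8483788.80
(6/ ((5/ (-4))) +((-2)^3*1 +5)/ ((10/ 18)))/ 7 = -51/ 35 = -1.46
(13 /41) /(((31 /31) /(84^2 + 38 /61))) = 5595902 /2501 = 2237.47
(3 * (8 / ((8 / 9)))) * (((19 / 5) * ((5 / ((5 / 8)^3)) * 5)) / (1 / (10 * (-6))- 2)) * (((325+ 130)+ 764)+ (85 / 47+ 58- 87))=-35310422016 / 5687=-6208971.69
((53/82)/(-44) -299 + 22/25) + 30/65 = -349051537/1172600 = -297.67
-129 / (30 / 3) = -129 / 10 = -12.90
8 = 8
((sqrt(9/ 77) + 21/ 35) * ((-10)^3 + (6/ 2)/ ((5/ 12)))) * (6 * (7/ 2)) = -312732/ 25-44676 * sqrt(77)/ 55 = -19637.10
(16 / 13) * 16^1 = 256 / 13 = 19.69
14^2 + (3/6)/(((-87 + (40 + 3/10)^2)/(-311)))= 195.90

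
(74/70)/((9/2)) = 74/315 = 0.23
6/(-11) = -6/11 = -0.55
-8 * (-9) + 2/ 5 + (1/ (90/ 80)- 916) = -37922/ 45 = -842.71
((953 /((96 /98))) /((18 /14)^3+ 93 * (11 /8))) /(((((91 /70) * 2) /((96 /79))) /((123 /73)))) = 52535992880 /8914576697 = 5.89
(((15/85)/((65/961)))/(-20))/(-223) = 2883/4928300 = 0.00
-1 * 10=-10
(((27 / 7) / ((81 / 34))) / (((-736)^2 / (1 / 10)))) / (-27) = -17 / 1535708160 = -0.00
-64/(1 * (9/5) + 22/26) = -24.19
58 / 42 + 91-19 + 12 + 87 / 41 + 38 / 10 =393059 / 4305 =91.30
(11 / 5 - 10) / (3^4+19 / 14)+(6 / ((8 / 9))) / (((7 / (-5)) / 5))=-24.20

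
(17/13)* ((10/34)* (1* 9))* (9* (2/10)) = 81/13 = 6.23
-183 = -183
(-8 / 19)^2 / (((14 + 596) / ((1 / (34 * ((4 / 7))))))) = 28 / 1871785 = 0.00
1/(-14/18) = -9/7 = -1.29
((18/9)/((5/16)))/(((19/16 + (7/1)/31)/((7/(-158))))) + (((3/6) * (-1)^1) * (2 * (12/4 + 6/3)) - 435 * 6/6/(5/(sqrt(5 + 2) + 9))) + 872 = -146.38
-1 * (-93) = 93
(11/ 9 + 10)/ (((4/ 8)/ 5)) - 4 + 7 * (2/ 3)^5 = 26522/ 243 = 109.14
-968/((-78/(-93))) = -15004/13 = -1154.15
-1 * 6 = -6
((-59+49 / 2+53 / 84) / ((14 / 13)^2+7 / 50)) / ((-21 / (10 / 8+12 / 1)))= 637066625 / 38748024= 16.44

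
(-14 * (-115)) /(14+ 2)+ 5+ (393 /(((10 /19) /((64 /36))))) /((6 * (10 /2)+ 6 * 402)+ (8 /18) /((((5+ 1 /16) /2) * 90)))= 34020611941 /320439496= 106.17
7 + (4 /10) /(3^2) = 317 /45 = 7.04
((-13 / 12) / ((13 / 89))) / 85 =-89 / 1020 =-0.09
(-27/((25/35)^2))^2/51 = 583443/10625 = 54.91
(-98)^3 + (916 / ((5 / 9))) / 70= -164704478 / 175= -941168.45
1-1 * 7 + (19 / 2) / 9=-89 / 18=-4.94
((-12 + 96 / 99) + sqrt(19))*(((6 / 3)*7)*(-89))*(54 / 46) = 9758.23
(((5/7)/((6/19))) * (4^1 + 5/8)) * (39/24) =45695/2688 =17.00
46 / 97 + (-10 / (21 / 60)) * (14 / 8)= -4804 / 97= -49.53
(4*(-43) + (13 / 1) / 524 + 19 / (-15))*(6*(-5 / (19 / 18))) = 4923.72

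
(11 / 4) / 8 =11 / 32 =0.34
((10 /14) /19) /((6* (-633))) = -5 /505134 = -0.00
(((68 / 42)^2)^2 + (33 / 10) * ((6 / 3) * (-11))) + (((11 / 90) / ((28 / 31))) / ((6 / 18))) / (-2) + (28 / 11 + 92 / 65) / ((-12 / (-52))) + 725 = 23146510913 / 34228656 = 676.23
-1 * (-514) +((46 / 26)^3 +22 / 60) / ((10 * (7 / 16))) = 594417158 / 1153425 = 515.35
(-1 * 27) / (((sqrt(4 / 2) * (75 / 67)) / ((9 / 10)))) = -5427 * sqrt(2) / 500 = -15.35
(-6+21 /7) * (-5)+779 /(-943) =326 /23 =14.17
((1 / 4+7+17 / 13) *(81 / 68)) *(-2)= -36045 / 1768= -20.39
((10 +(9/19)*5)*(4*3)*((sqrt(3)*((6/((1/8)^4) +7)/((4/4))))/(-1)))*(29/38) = -1005198870*sqrt(3)/361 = -4822868.46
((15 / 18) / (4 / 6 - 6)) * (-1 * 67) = 335 / 32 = 10.47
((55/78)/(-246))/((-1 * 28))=0.00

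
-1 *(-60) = 60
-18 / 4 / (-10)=9 / 20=0.45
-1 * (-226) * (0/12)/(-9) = 0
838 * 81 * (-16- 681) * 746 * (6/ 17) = -12456699048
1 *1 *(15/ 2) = 15/ 2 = 7.50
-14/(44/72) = -252/11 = -22.91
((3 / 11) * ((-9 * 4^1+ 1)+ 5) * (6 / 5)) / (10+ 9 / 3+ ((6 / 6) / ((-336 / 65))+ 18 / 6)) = -36288 / 58421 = -0.62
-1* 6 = -6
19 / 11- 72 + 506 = 4793 / 11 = 435.73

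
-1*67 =-67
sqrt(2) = 1.41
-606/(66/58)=-5858/11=-532.55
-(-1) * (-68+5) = -63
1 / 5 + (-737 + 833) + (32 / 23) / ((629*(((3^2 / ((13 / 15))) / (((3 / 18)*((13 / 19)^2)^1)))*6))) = 610431653897 / 6345443205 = 96.20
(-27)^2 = 729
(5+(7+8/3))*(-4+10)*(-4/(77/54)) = -1728/7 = -246.86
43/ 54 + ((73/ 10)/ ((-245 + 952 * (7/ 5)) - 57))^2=0.80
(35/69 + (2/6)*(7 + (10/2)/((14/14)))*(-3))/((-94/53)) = 42029/6486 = 6.48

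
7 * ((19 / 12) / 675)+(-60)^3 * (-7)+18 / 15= 12247209853 / 8100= 1512001.22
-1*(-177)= 177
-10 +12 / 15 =-46 / 5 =-9.20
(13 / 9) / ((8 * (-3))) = -13 / 216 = -0.06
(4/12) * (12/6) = 2/3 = 0.67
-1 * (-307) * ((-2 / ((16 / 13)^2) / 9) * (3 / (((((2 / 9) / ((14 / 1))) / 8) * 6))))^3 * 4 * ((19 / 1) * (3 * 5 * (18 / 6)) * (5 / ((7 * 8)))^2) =-221718868063875 / 524288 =-422895179.87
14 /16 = 7 /8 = 0.88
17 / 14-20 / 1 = -263 / 14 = -18.79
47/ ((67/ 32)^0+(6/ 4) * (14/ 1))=47/ 22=2.14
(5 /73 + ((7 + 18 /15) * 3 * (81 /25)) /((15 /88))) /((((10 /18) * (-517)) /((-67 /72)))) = 1429594343 /943525000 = 1.52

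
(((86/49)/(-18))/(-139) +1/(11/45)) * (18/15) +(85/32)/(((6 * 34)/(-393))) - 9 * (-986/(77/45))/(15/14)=696248364023/143848320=4840.16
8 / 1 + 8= 16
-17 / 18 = -0.94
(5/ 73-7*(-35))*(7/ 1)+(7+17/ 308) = 38729469/ 22484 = 1722.53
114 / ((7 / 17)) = 1938 / 7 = 276.86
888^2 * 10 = 7885440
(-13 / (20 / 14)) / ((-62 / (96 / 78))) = 28 / 155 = 0.18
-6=-6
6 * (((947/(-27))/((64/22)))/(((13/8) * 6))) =-7.42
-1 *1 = -1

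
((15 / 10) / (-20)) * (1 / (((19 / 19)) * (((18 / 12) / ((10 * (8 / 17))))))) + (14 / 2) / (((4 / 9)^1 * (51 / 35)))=719 / 68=10.57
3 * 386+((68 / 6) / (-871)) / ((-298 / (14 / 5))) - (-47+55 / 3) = 770022146 / 648895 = 1186.67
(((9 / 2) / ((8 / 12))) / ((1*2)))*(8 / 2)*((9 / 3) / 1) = 81 / 2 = 40.50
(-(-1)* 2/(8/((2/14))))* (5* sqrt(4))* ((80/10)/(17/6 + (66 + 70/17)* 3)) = 408/30443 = 0.01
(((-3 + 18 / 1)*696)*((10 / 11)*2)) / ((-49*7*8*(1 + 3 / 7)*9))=-290 / 539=-0.54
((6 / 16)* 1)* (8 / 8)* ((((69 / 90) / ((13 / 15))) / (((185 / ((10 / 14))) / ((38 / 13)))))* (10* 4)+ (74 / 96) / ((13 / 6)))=793257 / 2801344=0.28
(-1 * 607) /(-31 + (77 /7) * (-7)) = 607 /108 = 5.62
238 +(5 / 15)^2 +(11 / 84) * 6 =30101 / 126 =238.90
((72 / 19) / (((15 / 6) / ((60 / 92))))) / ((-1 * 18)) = -24 / 437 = -0.05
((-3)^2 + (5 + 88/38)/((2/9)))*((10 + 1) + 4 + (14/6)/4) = 653.27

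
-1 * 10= -10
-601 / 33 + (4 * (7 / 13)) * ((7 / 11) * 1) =-7225 / 429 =-16.84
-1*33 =-33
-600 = -600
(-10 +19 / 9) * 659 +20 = -46609 / 9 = -5178.78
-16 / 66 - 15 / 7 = -551 / 231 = -2.39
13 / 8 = 1.62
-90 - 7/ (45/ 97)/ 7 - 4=-4327/ 45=-96.16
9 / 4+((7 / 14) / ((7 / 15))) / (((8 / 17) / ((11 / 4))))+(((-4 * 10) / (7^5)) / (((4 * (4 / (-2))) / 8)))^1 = 9157573 / 1075648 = 8.51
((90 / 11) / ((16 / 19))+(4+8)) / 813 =0.03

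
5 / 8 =0.62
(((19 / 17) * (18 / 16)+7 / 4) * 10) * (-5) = -10225 / 68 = -150.37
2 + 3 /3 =3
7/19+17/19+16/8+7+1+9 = 385/19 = 20.26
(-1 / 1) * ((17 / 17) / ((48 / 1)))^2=-1 / 2304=-0.00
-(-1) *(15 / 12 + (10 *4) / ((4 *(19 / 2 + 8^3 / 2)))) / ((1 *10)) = 547 / 4248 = 0.13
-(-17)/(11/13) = 221/11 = 20.09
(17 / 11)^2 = 289 / 121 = 2.39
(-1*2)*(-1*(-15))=-30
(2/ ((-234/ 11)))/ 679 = -11/ 79443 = -0.00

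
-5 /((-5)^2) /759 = -1 /3795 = -0.00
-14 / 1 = -14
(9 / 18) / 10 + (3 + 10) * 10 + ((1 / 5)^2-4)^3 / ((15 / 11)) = 26409573 / 312500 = 84.51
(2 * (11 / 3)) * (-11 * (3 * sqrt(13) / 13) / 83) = -242 * sqrt(13) / 1079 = -0.81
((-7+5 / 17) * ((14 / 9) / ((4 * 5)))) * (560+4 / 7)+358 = 5578 / 85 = 65.62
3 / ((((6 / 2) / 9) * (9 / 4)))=4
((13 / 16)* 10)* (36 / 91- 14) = -110.54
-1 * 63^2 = -3969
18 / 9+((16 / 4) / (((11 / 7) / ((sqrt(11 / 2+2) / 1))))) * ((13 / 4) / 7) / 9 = 13 * sqrt(30) / 198+2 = 2.36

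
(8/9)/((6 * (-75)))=-4/2025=-0.00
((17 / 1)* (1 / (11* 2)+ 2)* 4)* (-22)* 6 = -18360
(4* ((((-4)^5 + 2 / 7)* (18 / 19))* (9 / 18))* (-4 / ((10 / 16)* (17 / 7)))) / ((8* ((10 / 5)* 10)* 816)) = 10749 / 274550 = 0.04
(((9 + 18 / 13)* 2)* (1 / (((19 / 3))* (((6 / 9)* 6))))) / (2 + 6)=405 / 3952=0.10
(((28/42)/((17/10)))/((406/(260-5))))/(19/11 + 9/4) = 88/1421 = 0.06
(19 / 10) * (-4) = -38 / 5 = -7.60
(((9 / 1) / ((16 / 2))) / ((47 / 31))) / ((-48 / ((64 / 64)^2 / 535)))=-93 / 3218560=-0.00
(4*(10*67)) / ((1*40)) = 67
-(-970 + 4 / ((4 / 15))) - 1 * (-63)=1018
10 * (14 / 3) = 140 / 3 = 46.67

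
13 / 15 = 0.87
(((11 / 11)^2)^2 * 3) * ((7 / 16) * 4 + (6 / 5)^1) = 177 / 20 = 8.85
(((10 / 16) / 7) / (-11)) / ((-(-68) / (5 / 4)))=-0.00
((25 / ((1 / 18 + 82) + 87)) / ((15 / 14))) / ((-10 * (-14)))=3 / 3043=0.00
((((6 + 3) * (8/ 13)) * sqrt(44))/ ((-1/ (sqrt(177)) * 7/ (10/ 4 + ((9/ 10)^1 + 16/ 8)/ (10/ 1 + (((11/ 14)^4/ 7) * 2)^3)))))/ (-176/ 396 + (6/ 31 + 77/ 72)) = -1345664124527003286976 * sqrt(1947)/ 249494833058927559285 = -237.99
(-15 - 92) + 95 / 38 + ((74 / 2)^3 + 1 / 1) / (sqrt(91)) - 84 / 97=-20441 / 194 + 50654*sqrt(91) / 91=5204.62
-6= -6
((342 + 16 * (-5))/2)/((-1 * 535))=-131/535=-0.24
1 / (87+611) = 1 / 698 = 0.00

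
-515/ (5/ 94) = -9682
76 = 76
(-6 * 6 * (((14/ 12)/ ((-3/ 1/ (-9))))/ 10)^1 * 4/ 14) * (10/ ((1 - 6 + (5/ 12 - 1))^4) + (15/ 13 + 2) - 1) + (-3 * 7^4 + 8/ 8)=-7209.79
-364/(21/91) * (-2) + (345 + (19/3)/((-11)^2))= 423466/121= 3499.72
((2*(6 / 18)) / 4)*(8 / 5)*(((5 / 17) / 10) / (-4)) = -1 / 510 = -0.00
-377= -377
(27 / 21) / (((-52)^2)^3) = 9 / 138394267648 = 0.00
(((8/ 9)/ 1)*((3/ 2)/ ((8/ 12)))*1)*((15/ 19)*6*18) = 3240/ 19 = 170.53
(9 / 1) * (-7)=-63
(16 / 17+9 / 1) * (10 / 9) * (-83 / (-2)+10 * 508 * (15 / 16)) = 8118760 / 153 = 53063.79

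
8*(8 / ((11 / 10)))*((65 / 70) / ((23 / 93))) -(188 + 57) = -47015 / 1771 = -26.55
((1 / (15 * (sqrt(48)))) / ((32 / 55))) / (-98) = -11 * sqrt(3) / 112896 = -0.00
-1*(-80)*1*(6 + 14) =1600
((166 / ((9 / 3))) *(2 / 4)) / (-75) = -83 / 225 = -0.37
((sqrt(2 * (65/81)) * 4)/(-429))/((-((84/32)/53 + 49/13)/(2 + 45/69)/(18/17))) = 0.01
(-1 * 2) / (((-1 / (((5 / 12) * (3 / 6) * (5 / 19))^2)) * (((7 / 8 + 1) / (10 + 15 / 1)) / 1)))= 3125 / 38988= 0.08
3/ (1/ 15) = 45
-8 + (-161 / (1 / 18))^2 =8398396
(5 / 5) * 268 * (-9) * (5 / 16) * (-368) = 277380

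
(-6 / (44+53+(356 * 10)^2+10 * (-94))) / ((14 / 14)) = -6 / 12672757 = -0.00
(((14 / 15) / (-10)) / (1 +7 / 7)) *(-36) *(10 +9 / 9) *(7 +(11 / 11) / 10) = 16401 / 125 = 131.21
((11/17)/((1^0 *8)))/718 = 11/97648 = 0.00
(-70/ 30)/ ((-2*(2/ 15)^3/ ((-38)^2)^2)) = 1026277875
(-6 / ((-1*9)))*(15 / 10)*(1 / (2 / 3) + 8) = 9.50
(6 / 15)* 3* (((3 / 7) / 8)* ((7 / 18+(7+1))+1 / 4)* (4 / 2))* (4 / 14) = 0.32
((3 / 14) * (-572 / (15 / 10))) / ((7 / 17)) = -9724 / 49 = -198.45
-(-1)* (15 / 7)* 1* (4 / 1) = 60 / 7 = 8.57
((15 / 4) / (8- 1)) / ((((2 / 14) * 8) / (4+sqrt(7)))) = 15 * sqrt(7) / 32+15 / 8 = 3.12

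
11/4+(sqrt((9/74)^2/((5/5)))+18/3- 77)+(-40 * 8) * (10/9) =-564347/1332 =-423.68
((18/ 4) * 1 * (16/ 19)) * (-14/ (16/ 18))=-1134/ 19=-59.68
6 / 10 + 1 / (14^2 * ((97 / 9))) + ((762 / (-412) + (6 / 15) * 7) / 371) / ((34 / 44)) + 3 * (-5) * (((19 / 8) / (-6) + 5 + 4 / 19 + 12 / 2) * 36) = -244690149335008 / 41903802605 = -5839.33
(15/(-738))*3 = -5/82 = -0.06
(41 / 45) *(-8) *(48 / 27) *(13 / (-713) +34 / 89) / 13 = -0.36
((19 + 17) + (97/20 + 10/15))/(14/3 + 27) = 2491/1900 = 1.31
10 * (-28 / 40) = -7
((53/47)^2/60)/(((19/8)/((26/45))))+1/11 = 29937173/311634675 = 0.10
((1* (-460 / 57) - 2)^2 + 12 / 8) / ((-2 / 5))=-3343495 / 12996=-257.27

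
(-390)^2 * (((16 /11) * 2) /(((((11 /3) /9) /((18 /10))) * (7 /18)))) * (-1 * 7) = -4257826560 /121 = -35188649.26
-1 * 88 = -88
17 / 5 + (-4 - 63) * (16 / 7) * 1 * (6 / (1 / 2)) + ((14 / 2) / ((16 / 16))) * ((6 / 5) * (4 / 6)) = -12801 / 7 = -1828.71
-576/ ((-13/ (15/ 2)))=4320/ 13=332.31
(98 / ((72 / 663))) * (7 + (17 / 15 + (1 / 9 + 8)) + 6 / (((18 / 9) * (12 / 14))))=19243133 / 1080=17817.72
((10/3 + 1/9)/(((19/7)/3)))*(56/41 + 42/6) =74431/2337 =31.85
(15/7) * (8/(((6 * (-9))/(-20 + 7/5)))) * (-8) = -992/21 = -47.24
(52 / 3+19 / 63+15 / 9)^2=372.55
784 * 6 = 4704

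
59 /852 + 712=606683 /852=712.07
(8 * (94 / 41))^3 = 425259008 / 68921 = 6170.24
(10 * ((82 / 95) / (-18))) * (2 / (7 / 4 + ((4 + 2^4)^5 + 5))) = -656 / 2188804617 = -0.00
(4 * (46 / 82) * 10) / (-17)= -1.32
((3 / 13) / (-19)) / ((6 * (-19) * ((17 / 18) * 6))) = 3 / 159562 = 0.00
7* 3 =21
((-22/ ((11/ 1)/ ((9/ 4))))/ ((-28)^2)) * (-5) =45/ 1568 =0.03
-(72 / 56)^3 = -729 / 343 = -2.13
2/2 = 1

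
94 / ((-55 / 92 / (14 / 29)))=-121072 / 1595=-75.91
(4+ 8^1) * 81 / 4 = 243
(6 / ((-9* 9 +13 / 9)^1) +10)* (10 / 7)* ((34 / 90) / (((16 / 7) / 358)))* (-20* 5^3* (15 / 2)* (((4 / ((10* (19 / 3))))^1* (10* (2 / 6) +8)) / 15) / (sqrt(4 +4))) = -265376.19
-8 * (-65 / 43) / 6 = 260 / 129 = 2.02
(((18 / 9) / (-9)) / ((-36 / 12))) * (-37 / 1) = -74 / 27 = -2.74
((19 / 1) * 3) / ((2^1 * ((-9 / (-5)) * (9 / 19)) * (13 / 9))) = 1805 / 78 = 23.14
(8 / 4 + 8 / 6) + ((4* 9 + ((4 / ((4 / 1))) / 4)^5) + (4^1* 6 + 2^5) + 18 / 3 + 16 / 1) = 117.33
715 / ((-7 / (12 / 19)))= -8580 / 133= -64.51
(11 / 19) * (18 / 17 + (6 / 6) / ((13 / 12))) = 4818 / 4199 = 1.15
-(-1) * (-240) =-240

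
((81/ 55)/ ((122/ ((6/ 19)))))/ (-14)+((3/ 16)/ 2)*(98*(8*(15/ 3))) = 163983891/ 446215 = 367.50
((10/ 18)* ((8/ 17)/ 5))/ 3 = 8/ 459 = 0.02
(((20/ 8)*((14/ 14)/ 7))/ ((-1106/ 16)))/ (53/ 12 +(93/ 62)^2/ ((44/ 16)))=-2640/ 2674861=-0.00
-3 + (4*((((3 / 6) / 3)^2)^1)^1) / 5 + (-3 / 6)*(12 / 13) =-2012 / 585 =-3.44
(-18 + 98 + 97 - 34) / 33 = 13 / 3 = 4.33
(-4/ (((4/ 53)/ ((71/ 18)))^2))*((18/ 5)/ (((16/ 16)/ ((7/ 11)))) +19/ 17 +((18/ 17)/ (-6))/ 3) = -410644901/ 11220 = -36599.37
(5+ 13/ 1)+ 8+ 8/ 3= 86/ 3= 28.67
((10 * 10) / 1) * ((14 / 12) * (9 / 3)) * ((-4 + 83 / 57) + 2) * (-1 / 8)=5425 / 228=23.79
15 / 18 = 5 / 6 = 0.83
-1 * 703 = -703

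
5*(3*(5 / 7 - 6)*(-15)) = 8325 / 7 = 1189.29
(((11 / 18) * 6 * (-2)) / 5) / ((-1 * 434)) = 11 / 3255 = 0.00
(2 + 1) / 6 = 1 / 2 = 0.50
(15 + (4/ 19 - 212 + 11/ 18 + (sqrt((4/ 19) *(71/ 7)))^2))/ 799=-464539/ 1912806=-0.24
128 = 128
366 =366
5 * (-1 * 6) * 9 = -270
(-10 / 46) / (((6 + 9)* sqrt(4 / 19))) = -sqrt(19) / 138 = -0.03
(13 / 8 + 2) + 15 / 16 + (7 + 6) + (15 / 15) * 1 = 297 / 16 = 18.56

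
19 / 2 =9.50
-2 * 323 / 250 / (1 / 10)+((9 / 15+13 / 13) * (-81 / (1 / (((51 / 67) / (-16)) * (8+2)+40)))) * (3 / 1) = -25783057 / 1675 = -15392.87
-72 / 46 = -36 / 23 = -1.57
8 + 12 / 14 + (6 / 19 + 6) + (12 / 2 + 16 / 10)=15144 / 665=22.77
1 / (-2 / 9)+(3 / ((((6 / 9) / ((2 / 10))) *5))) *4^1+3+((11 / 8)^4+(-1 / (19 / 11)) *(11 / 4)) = 1.20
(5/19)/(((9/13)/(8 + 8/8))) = 65/19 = 3.42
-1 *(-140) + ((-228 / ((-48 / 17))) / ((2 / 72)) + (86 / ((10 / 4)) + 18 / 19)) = 292823 / 95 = 3082.35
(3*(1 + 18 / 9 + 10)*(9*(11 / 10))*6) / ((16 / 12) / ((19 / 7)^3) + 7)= 238343391 / 727055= 327.82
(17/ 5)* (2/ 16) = 17/ 40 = 0.42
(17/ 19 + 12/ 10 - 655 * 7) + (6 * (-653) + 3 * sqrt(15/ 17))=-807586/ 95 + 3 * sqrt(255)/ 17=-8498.09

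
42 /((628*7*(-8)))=-3 /2512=-0.00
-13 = -13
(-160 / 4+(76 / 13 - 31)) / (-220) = 77 / 260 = 0.30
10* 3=30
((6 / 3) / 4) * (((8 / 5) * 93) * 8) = 2976 / 5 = 595.20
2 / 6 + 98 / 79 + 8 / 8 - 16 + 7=-1523 / 237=-6.43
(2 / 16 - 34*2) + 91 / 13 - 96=-1255 / 8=-156.88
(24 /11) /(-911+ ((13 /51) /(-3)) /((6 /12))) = -0.00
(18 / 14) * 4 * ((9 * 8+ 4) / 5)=2736 / 35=78.17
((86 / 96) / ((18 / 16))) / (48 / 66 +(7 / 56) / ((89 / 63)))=168388 / 172503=0.98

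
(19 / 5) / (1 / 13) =247 / 5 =49.40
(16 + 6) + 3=25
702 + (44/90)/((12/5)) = 37919/54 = 702.20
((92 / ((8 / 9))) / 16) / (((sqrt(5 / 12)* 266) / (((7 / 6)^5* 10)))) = 55223* sqrt(15) / 262656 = 0.81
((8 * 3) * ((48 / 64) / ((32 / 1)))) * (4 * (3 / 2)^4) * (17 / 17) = 729 / 64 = 11.39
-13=-13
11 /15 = 0.73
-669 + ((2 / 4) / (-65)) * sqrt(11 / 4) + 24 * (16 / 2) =-477 - sqrt(11) / 260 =-477.01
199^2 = 39601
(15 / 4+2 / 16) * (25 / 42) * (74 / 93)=925 / 504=1.84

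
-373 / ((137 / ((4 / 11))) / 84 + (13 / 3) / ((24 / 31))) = -375984 / 10163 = -37.00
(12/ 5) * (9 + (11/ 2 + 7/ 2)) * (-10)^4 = 432000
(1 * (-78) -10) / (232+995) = -88 / 1227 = -0.07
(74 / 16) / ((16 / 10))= 2.89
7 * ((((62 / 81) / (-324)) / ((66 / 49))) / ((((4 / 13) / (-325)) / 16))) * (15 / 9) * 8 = 1796977000 / 649539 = 2766.54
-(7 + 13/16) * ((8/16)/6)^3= -125/27648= -0.00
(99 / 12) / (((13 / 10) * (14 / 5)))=825 / 364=2.27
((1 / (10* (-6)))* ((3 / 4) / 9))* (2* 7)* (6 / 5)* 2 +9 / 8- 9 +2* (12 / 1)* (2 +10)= 168047 / 600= 280.08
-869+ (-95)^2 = 8156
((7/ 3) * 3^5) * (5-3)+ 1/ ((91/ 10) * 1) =103204/ 91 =1134.11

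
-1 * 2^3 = -8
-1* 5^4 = -625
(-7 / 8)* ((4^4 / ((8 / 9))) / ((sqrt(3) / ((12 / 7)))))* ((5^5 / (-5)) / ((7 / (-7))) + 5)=-90720* sqrt(3)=-157131.65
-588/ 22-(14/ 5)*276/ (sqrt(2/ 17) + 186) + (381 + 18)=1932*sqrt(34)/ 1470325 + 5953782051/ 16173575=368.13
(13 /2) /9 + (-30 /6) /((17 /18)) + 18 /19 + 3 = -3631 /5814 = -0.62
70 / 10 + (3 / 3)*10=17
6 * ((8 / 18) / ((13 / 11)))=88 / 39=2.26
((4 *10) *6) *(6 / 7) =1440 / 7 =205.71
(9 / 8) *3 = 27 / 8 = 3.38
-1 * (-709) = 709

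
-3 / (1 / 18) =-54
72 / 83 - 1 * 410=-33958 / 83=-409.13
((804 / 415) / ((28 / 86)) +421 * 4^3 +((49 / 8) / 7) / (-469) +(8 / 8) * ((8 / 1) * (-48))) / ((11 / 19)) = 785940836629 / 17127880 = 45886.64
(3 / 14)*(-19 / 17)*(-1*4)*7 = 114 / 17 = 6.71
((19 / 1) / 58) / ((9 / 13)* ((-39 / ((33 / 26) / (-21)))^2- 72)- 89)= 29887 / 26286529798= 0.00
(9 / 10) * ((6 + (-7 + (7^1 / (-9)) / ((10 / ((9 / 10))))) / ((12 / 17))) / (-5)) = 14457 / 20000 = 0.72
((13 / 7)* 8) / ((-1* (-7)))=104 / 49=2.12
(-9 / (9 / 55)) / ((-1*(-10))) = -5.50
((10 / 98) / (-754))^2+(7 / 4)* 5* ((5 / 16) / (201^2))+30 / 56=472753830184255 / 882362310613056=0.54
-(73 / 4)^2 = -5329 / 16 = -333.06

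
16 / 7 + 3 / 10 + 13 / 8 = 1179 / 280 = 4.21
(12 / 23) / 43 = 0.01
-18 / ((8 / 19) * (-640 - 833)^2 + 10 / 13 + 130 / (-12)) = -26676 / 1353895981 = -0.00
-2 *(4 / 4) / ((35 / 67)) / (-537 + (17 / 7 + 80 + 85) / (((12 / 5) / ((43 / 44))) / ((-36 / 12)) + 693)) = 19941746 / 2795793205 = 0.01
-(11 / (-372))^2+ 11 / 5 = 1521619 / 691920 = 2.20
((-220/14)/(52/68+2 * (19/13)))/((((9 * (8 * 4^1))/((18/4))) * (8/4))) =-2431/73024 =-0.03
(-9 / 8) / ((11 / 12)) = -27 / 22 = -1.23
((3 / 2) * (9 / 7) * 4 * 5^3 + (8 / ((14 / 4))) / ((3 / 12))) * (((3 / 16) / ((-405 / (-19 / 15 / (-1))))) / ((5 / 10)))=-64733 / 56700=-1.14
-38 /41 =-0.93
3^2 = 9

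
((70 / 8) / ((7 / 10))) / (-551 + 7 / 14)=-0.02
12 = 12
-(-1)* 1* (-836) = -836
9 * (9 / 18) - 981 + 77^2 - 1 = 9903 / 2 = 4951.50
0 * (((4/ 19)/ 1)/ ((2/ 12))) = 0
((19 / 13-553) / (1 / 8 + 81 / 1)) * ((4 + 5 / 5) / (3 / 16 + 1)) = -4588800 / 160303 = -28.63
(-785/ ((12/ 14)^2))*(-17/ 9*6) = 653905/ 54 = 12109.35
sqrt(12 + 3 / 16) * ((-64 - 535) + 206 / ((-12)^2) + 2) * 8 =-42881 * sqrt(195) / 36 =-16633.35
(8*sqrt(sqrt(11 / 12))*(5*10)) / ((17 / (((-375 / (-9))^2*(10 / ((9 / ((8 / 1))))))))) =250000000*11^(1 / 4)*sqrt(2)*3^(3 / 4) / 4131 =355294.86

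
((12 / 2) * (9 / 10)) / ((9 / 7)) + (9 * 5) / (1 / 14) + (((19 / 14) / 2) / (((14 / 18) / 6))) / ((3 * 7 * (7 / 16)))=7620411 / 12005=634.77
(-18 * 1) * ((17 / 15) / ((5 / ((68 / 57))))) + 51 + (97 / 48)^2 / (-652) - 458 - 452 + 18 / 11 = -6767732048681 / 7849036800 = -862.24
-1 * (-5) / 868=0.01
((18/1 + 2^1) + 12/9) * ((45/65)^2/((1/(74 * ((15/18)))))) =106560/169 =630.53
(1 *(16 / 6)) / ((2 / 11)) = 44 / 3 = 14.67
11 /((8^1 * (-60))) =-11 /480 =-0.02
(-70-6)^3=-438976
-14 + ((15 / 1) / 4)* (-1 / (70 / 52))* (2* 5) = -293 / 7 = -41.86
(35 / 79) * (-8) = -280 / 79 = -3.54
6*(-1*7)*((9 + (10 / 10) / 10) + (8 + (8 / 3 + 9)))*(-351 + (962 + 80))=-4174331 / 5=-834866.20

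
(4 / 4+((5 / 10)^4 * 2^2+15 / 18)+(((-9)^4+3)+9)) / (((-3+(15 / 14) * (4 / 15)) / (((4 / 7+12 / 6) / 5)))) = -236703 / 190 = -1245.81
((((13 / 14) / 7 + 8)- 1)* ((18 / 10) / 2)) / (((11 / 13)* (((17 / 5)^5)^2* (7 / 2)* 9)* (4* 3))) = 5916015625 / 60850759891152616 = 0.00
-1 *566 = -566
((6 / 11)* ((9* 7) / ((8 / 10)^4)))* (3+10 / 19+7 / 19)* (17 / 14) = 10614375 / 26752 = 396.77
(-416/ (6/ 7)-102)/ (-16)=36.71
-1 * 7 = -7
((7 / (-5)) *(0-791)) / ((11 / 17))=1711.44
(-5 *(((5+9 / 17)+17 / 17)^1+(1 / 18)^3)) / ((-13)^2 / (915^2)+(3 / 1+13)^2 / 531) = -67.69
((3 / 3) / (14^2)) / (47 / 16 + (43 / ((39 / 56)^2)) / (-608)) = 115596 / 63250621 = 0.00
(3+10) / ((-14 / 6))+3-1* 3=-39 / 7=-5.57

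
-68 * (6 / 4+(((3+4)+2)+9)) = -1326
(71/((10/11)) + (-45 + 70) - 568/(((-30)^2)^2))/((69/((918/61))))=177459668/7891875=22.49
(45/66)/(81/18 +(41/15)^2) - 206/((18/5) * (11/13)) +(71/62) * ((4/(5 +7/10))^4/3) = -3925329205954430/58173076466901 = -67.48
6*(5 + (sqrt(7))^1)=6*sqrt(7) + 30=45.87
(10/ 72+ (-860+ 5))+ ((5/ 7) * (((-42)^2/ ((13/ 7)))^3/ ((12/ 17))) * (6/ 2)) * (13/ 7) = 29393759788145/ 6084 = 4831321464.19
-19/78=-0.24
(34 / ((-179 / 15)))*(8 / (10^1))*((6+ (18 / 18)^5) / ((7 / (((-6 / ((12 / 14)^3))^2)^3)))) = -27683031164477633 / 16235168256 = -1705127.46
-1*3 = -3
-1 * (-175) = 175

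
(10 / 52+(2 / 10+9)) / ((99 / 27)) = 333 / 130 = 2.56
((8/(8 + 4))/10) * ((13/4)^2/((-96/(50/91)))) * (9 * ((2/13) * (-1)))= 5/896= 0.01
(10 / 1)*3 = 30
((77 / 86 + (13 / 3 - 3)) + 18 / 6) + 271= 71267 / 258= 276.23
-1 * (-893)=893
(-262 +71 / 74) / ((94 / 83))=-34113 / 148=-230.49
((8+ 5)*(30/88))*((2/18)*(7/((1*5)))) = 91/132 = 0.69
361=361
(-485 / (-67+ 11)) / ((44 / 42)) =1455 / 176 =8.27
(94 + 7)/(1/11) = 1111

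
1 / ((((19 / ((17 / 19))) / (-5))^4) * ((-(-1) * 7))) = 0.00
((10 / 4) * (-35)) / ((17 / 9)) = -1575 / 34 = -46.32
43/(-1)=-43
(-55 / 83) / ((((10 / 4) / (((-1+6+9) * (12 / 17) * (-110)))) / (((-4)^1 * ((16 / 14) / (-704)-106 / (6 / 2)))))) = 57463120 / 1411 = 40725.10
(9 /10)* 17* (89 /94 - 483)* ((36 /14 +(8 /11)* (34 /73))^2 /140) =-463782826792449 /1039496588900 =-446.16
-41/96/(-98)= 0.00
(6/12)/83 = 0.01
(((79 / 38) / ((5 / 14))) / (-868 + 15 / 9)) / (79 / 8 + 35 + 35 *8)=-13272 / 641706095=-0.00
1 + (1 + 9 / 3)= 5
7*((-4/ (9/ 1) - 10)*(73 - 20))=-34874/ 9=-3874.89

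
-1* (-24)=24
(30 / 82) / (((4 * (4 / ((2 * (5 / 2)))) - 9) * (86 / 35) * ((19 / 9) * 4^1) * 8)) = -23625 / 62170432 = -0.00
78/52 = 3/2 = 1.50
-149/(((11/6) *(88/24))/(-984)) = 2639088/121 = 21810.64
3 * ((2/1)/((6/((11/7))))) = 11/7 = 1.57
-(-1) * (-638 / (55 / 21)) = -1218 / 5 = -243.60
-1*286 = -286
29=29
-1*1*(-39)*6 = 234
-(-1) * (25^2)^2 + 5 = 390630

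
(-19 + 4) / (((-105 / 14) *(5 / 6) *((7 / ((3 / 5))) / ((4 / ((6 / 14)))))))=48 / 25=1.92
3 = 3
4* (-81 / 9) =-36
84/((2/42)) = 1764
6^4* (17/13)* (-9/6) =-33048/13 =-2542.15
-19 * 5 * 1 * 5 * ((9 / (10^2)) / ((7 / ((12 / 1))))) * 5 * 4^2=-41040 / 7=-5862.86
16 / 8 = 2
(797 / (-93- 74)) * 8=-6376 / 167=-38.18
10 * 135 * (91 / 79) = 122850 / 79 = 1555.06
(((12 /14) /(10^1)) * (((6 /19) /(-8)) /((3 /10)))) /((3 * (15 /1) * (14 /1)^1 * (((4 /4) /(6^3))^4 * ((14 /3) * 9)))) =-30233088 /32585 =-927.82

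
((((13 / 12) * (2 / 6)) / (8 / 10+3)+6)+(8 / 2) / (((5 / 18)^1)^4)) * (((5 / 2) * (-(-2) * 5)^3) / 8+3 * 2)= 184615315157 / 855000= 215924.35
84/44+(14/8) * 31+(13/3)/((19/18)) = 50381/836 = 60.26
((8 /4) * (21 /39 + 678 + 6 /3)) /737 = 17694 /9581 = 1.85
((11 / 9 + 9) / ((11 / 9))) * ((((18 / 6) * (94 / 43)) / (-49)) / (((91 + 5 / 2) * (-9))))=17296 / 13002297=0.00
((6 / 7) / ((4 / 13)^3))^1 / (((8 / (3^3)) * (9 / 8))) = 19773 / 224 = 88.27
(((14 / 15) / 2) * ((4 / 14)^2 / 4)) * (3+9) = 4 / 35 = 0.11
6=6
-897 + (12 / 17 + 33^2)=3276 / 17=192.71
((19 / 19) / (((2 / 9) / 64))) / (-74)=-144 / 37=-3.89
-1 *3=-3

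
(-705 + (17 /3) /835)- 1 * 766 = -3684838 /2505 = -1470.99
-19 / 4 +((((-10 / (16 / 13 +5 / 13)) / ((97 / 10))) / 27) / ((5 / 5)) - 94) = -21729805 / 219996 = -98.77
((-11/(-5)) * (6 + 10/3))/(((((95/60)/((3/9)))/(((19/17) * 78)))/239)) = 90066.45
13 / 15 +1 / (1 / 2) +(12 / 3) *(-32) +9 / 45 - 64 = -188.93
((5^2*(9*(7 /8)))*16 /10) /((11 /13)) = 372.27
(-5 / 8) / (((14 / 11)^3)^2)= -8857805 / 60236288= -0.15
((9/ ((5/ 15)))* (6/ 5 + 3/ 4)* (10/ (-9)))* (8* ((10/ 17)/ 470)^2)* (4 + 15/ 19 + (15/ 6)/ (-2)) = -31473/ 12129619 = -0.00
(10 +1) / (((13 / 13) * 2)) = 11 / 2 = 5.50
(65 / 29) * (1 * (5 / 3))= 325 / 87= 3.74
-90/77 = -1.17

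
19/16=1.19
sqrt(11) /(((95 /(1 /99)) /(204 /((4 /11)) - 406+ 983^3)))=949862242 * sqrt(11) /9405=334964.03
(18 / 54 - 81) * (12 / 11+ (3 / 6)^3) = -1177 / 12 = -98.08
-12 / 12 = -1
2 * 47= 94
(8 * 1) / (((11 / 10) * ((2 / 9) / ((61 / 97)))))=21960 / 1067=20.58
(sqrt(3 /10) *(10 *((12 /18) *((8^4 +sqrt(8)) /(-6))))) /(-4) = sqrt(30) *(sqrt(2) +2048) /18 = 623.62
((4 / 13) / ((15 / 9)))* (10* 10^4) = 18461.54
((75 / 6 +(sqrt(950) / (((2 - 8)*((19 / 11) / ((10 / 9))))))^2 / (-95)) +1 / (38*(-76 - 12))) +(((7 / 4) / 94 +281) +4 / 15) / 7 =4005325289899 / 76192688880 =52.57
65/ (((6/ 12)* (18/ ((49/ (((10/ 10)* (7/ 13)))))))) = 5915/ 9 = 657.22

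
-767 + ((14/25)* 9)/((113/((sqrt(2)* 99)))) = -767 + 12474* sqrt(2)/2825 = -760.76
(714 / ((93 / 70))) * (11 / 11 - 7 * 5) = -566440 / 31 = -18272.26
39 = 39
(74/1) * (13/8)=481/4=120.25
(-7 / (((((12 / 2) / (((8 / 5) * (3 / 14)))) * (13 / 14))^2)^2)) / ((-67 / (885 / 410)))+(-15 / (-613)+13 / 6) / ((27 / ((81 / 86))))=395195160651737 / 5170124572632500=0.08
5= 5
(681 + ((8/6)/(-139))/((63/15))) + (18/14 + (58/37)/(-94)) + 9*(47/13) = 141509630432/197969499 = 714.81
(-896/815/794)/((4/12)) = -1344/323555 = -0.00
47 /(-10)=-47 /10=-4.70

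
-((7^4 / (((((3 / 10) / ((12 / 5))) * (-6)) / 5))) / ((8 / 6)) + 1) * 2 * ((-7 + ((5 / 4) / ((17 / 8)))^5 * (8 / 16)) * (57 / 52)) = -183288.50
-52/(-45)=52/45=1.16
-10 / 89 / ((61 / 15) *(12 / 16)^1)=-200 / 5429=-0.04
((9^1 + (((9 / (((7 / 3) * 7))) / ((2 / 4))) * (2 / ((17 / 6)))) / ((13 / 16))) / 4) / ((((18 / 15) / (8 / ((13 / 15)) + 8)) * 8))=179715 / 40222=4.47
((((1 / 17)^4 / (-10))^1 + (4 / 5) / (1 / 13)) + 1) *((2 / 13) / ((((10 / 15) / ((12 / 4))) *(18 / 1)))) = 9521393 / 21715460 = 0.44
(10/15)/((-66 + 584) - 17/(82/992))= 0.00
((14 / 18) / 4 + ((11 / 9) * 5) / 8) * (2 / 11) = 23 / 132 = 0.17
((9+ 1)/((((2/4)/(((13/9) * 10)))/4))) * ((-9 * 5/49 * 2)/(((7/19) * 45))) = -395200/3087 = -128.02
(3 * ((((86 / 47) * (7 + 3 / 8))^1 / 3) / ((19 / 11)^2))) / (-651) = -0.01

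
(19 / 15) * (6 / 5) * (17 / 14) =323 / 175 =1.85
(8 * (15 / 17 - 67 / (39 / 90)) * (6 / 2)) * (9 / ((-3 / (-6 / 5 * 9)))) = -26418960 / 221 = -119542.81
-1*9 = -9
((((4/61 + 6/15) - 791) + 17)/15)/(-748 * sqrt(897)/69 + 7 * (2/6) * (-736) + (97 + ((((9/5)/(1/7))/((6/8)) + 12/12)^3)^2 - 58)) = -316013571808537295000/194901168964064874401024237 - 107711269531250 * sqrt(897)/194901168964064874401024237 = -0.00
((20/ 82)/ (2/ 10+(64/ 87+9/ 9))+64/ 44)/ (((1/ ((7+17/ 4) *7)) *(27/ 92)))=241581305/ 569613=424.11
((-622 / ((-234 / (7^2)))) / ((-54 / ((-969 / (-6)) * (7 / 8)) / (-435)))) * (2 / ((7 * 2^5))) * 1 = 713718565 / 539136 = 1323.82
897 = 897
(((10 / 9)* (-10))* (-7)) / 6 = 350 / 27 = 12.96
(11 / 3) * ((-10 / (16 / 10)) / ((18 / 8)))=-275 / 27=-10.19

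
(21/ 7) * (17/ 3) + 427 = 444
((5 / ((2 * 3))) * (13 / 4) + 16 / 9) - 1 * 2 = 179 / 72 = 2.49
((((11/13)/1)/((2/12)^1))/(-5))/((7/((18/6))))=-198/455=-0.44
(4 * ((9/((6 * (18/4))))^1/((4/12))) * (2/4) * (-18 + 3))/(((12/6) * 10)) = -3/2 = -1.50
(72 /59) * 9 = 648 /59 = 10.98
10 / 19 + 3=67 / 19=3.53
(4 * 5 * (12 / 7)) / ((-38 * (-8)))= 15 / 133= 0.11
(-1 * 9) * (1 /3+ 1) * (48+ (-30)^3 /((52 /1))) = 73512 /13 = 5654.77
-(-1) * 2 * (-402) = -804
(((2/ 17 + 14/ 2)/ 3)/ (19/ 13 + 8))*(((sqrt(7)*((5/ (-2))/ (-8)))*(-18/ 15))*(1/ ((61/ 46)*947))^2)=-832117*sqrt(7)/ 13955443940598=-0.00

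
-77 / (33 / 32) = -224 / 3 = -74.67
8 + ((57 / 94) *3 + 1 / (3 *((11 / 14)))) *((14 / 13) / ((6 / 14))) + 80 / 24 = 1026533 / 60489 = 16.97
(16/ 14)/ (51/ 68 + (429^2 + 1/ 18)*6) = 96/ 92756755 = 0.00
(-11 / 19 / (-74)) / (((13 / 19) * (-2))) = -11 / 1924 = -0.01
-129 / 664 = -0.19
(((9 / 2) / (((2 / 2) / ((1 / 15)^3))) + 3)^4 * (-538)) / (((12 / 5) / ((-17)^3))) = 33931341031998319597 / 379687500000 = 89366494.90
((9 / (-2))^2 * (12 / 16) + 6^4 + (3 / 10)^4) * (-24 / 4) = -9833967 / 1250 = -7867.17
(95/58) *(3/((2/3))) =855/116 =7.37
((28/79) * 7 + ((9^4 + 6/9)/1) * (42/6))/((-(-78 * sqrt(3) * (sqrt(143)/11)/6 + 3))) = 119750323/512868 + 141523109 * sqrt(429)/1538604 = 2138.64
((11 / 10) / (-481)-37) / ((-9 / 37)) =59327 / 390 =152.12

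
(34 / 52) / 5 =17 / 130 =0.13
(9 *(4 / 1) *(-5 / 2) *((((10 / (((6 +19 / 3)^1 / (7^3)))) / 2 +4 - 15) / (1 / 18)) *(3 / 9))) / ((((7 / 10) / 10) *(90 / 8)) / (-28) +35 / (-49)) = 5731084800 / 61531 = 93141.42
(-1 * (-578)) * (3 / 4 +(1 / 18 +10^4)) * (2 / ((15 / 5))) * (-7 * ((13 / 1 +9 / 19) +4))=-241808437444 / 513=-471361476.50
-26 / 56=-13 / 28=-0.46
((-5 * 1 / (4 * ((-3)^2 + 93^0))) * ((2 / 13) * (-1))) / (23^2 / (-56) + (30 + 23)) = 14 / 31707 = 0.00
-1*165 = -165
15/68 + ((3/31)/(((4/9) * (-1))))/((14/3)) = 5133/29512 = 0.17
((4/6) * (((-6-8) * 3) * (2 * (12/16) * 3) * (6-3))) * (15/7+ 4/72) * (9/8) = -7479/8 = -934.88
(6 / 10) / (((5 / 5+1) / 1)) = 3 / 10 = 0.30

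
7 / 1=7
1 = 1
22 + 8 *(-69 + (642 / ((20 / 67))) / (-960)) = -219169 / 400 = -547.92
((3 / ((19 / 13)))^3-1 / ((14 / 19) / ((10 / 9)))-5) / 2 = 924907 / 864234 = 1.07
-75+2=-73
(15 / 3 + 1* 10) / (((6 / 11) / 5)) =275 / 2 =137.50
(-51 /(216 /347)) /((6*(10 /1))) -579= -2507179 /4320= -580.37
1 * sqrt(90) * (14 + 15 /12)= 183 * sqrt(10) /4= 144.67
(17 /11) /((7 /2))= 34 /77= 0.44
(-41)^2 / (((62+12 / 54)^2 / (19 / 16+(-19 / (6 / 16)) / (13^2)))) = 326831787 / 847974400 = 0.39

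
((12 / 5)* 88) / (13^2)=1056 / 845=1.25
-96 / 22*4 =-192 / 11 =-17.45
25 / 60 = 0.42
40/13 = 3.08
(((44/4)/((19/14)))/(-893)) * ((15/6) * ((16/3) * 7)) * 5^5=-134750000/50901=-2647.30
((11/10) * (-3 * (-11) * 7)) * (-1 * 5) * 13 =-33033/2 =-16516.50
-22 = -22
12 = 12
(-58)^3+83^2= -188223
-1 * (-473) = 473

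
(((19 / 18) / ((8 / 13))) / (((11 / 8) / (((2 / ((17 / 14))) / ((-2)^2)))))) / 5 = 1729 / 16830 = 0.10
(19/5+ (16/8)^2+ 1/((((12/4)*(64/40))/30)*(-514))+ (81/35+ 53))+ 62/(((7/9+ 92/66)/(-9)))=-599787217/3094280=-193.84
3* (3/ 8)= 9/ 8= 1.12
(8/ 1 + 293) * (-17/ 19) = -5117/ 19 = -269.32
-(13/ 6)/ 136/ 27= -13/ 22032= -0.00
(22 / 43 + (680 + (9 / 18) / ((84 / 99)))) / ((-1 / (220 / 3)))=-30068335 / 602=-49947.40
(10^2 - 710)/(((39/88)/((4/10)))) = -21472/39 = -550.56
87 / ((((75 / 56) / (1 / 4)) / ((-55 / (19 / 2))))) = -8932 / 95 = -94.02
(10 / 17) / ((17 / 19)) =0.66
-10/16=-5/8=-0.62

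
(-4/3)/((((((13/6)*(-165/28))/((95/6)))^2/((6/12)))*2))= -283024/552123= -0.51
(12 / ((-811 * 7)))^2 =144 / 32228329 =0.00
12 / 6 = 2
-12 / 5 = -2.40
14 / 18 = 7 / 9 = 0.78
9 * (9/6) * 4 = 54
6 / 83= 0.07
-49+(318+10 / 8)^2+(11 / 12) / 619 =3026807909 / 29712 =101871.56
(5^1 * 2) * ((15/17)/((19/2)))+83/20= 32809/6460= 5.08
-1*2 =-2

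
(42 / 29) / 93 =0.02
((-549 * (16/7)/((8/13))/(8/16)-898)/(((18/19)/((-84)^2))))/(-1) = 37063376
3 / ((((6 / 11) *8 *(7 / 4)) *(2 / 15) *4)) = 165 / 224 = 0.74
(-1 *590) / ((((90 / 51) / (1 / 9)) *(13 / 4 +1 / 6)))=-4012 / 369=-10.87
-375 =-375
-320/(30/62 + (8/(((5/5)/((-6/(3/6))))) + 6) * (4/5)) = 9920/2217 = 4.47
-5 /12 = -0.42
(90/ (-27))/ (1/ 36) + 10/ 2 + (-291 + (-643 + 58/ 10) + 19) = -5121/ 5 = -1024.20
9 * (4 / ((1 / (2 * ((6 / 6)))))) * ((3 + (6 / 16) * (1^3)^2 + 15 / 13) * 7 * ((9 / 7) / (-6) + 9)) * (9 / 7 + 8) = 2606985 / 14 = 186213.21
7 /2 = 3.50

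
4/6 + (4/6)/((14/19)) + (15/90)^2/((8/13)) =3259/2016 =1.62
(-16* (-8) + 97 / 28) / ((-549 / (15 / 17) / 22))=-67485 / 14518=-4.65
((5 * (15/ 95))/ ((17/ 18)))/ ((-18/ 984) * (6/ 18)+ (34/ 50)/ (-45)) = -49815000/ 1263899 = -39.41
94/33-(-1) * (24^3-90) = 453316/33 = 13736.85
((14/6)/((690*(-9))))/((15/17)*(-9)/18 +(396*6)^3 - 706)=-119/4248161926575975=-0.00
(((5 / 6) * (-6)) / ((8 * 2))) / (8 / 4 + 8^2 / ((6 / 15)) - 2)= -0.00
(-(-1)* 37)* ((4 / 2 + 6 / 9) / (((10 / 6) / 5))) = 296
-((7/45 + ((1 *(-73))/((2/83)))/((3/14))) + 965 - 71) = 595958/45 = 13243.51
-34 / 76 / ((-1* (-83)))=-0.01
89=89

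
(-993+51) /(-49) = 942 /49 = 19.22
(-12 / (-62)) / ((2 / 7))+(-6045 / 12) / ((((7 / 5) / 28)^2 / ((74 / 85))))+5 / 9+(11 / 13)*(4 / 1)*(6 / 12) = -10816259030 / 61659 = -175420.60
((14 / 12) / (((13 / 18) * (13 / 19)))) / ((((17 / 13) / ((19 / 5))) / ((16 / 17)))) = 121296 / 18785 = 6.46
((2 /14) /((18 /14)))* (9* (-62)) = -62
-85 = -85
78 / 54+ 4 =5.44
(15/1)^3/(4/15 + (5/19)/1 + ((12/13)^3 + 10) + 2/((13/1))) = 2113239375/7182007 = 294.24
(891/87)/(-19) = -297/551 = -0.54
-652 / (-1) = 652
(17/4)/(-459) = -0.01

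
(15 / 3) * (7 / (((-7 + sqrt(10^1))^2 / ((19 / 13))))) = 3.47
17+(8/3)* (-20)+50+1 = 44/3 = 14.67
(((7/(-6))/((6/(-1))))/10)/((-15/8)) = -7/675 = -0.01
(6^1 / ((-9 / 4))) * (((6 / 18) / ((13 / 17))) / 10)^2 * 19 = -0.10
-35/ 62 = -0.56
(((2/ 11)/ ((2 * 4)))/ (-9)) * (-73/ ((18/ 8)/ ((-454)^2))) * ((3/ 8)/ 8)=3761617/ 4752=791.59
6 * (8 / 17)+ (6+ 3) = 201 / 17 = 11.82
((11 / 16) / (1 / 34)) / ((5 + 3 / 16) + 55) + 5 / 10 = 1711 / 1926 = 0.89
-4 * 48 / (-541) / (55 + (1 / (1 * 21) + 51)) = 4032 / 1204807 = 0.00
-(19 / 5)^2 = -14.44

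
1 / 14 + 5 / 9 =79 / 126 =0.63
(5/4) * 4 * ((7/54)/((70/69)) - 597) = -107437/36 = -2984.36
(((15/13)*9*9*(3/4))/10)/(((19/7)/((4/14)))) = 729/988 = 0.74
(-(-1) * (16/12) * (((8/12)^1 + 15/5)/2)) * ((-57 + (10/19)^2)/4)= -225247/6498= -34.66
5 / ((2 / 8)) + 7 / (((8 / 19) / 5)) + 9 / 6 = 837 / 8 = 104.62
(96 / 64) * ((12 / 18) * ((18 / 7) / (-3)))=-6 / 7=-0.86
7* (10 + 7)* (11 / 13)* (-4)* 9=-47124 / 13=-3624.92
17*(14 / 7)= 34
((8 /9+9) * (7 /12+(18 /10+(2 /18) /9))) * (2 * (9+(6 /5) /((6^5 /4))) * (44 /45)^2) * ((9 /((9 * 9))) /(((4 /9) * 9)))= 609405444109 /53808401250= 11.33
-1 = -1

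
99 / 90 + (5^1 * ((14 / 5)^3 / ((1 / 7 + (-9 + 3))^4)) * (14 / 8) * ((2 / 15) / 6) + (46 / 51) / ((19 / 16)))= 1.86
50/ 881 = 0.06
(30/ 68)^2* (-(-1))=225/ 1156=0.19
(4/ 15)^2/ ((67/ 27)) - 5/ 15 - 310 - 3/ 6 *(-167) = -2279387/ 10050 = -226.80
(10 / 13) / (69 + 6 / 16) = 16 / 1443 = 0.01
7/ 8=0.88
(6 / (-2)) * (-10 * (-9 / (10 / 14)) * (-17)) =6426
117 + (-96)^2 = 9333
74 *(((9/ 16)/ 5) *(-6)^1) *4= -999/ 5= -199.80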